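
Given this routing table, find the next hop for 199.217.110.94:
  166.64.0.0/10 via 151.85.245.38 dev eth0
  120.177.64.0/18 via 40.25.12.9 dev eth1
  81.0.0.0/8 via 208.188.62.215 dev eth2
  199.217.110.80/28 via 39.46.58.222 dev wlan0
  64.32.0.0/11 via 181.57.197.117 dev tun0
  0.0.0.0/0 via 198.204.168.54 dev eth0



Longest prefix match for 199.217.110.94:
  /10 166.64.0.0: no
  /18 120.177.64.0: no
  /8 81.0.0.0: no
  /28 199.217.110.80: MATCH
  /11 64.32.0.0: no
  /0 0.0.0.0: MATCH
Selected: next-hop 39.46.58.222 via wlan0 (matched /28)


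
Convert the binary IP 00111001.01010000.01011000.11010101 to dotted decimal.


00111001 = 57
01010000 = 80
01011000 = 88
11010101 = 213
IP: 57.80.88.213


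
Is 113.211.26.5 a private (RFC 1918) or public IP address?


RFC 1918 private ranges:
  10.0.0.0/8 (10.0.0.0 - 10.255.255.255)
  172.16.0.0/12 (172.16.0.0 - 172.31.255.255)
  192.168.0.0/16 (192.168.0.0 - 192.168.255.255)
Public (not in any RFC 1918 range)


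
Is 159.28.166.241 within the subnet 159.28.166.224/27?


Subnet network: 159.28.166.224
Test IP AND mask: 159.28.166.224
Yes, 159.28.166.241 is in 159.28.166.224/27


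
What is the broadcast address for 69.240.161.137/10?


Network: 69.192.0.0/10
Host bits = 22
Set all host bits to 1:
Broadcast: 69.255.255.255


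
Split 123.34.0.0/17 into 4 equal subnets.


New prefix = 17 + 2 = 19
Each subnet has 8192 addresses
  123.34.0.0/19
  123.34.32.0/19
  123.34.64.0/19
  123.34.96.0/19
Subnets: 123.34.0.0/19, 123.34.32.0/19, 123.34.64.0/19, 123.34.96.0/19


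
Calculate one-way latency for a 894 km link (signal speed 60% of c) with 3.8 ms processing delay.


Speed = 0.6 * 3e5 km/s = 180000 km/s
Propagation delay = 894 / 180000 = 0.005 s = 4.9667 ms
Processing delay = 3.8 ms
Total one-way latency = 8.7667 ms


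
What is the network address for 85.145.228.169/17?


IP:   01010101.10010001.11100100.10101001
Mask: 11111111.11111111.10000000.00000000
AND operation:
Net:  01010101.10010001.10000000.00000000
Network: 85.145.128.0/17


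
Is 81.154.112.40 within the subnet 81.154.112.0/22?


Subnet network: 81.154.112.0
Test IP AND mask: 81.154.112.0
Yes, 81.154.112.40 is in 81.154.112.0/22


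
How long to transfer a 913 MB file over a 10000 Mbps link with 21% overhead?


Effective throughput = 10000 * (1 - 21/100) = 7900 Mbps
File size in Mb = 913 * 8 = 7304 Mb
Time = 7304 / 7900
Time = 0.9246 seconds


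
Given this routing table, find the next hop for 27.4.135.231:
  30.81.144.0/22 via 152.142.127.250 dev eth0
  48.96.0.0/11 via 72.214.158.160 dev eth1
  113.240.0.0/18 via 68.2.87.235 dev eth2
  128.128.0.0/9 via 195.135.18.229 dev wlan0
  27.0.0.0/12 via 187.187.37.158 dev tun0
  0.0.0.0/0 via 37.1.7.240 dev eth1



Longest prefix match for 27.4.135.231:
  /22 30.81.144.0: no
  /11 48.96.0.0: no
  /18 113.240.0.0: no
  /9 128.128.0.0: no
  /12 27.0.0.0: MATCH
  /0 0.0.0.0: MATCH
Selected: next-hop 187.187.37.158 via tun0 (matched /12)


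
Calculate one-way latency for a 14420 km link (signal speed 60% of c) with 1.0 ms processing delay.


Speed = 0.6 * 3e5 km/s = 180000 km/s
Propagation delay = 14420 / 180000 = 0.0801 s = 80.1111 ms
Processing delay = 1.0 ms
Total one-way latency = 81.1111 ms


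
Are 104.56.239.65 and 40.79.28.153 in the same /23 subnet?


Mask: 255.255.254.0
104.56.239.65 AND mask = 104.56.238.0
40.79.28.153 AND mask = 40.79.28.0
No, different subnets (104.56.238.0 vs 40.79.28.0)


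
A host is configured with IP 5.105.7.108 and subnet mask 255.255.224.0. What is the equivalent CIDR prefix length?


Binary: 11111111.11111111.11100000.00000000
Count leading 1s
Prefix: /19


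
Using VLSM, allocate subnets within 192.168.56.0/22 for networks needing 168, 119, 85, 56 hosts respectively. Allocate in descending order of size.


168 hosts -> /24 (254 usable): 192.168.56.0/24
119 hosts -> /25 (126 usable): 192.168.57.0/25
85 hosts -> /25 (126 usable): 192.168.57.128/25
56 hosts -> /26 (62 usable): 192.168.58.0/26
Allocation: 192.168.56.0/24 (168 hosts, 254 usable); 192.168.57.0/25 (119 hosts, 126 usable); 192.168.57.128/25 (85 hosts, 126 usable); 192.168.58.0/26 (56 hosts, 62 usable)


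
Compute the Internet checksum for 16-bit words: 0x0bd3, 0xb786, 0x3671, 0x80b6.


Sum all words (with carry folding):
+ 0x0bd3 = 0x0bd3
+ 0xb786 = 0xc359
+ 0x3671 = 0xf9ca
+ 0x80b6 = 0x7a81
One's complement: ~0x7a81
Checksum = 0x857e


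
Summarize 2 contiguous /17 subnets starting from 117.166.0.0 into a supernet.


Original prefix: /17
Number of subnets: 2 = 2^1
New prefix = 17 - 1 = 16
Supernet: 117.166.0.0/16


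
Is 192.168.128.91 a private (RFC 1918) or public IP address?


RFC 1918 private ranges:
  10.0.0.0/8 (10.0.0.0 - 10.255.255.255)
  172.16.0.0/12 (172.16.0.0 - 172.31.255.255)
  192.168.0.0/16 (192.168.0.0 - 192.168.255.255)
Private (in 192.168.0.0/16)


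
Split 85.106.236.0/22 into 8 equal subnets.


New prefix = 22 + 3 = 25
Each subnet has 128 addresses
  85.106.236.0/25
  85.106.236.128/25
  85.106.237.0/25
  85.106.237.128/25
  85.106.238.0/25
  85.106.238.128/25
  85.106.239.0/25
  85.106.239.128/25
Subnets: 85.106.236.0/25, 85.106.236.128/25, 85.106.237.0/25, 85.106.237.128/25, 85.106.238.0/25, 85.106.238.128/25, 85.106.239.0/25, 85.106.239.128/25


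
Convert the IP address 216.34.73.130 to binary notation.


216 = 11011000
34 = 00100010
73 = 01001001
130 = 10000010
Binary: 11011000.00100010.01001001.10000010


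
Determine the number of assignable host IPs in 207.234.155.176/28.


Host bits = 32 - 28 = 4
Total addresses = 2^4 = 16
Usable = total - 2 (network and broadcast)
Usable hosts: 14


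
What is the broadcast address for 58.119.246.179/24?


Network: 58.119.246.0/24
Host bits = 8
Set all host bits to 1:
Broadcast: 58.119.246.255


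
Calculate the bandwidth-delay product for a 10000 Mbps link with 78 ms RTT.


BDP = bandwidth * RTT
= 10000 Mbps * 78 ms
= 10000 * 1e6 * 78 / 1000 bits
= 780000000 bits
= 97500000 bytes
= 95214.8438 KB
BDP = 780000000 bits (97500000 bytes)


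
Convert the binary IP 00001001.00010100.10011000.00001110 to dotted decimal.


00001001 = 9
00010100 = 20
10011000 = 152
00001110 = 14
IP: 9.20.152.14


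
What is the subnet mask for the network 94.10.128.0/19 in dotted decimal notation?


/19 means 19 network bits, 13 host bits
Binary: 11111111111111111110000000000000
Mask: 255.255.224.0


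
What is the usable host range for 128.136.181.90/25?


Network: 128.136.181.0
Broadcast: 128.136.181.127
First usable = network + 1
Last usable = broadcast - 1
Range: 128.136.181.1 to 128.136.181.126


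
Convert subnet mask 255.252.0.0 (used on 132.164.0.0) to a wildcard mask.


Subnet mask: 255.252.0.0
Wildcard = 255.255.255.255 - subnet mask
255 - 255 = 0
255 - 252 = 3
255 - 0 = 255
255 - 0 = 255
Wildcard: 0.3.255.255


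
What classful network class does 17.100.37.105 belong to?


First octet: 17
Binary: 00010001
0xxxxxxx -> Class A (1-126)
Class A, default mask 255.0.0.0 (/8)


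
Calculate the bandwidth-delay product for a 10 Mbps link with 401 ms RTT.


BDP = bandwidth * RTT
= 10 Mbps * 401 ms
= 10 * 1e6 * 401 / 1000 bits
= 4010000 bits
= 501250 bytes
= 489.502 KB
BDP = 4010000 bits (501250 bytes)


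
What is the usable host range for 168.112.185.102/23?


Network: 168.112.184.0
Broadcast: 168.112.185.255
First usable = network + 1
Last usable = broadcast - 1
Range: 168.112.184.1 to 168.112.185.254


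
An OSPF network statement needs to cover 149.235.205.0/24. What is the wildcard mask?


Subnet mask: 255.255.255.0
Wildcard = 255.255.255.255 - subnet mask
255 - 255 = 0
255 - 255 = 0
255 - 255 = 0
255 - 0 = 255
Wildcard: 0.0.0.255


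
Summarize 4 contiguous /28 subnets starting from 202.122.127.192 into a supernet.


Original prefix: /28
Number of subnets: 4 = 2^2
New prefix = 28 - 2 = 26
Supernet: 202.122.127.192/26


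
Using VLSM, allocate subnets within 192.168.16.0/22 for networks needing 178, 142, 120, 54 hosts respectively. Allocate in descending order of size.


178 hosts -> /24 (254 usable): 192.168.16.0/24
142 hosts -> /24 (254 usable): 192.168.17.0/24
120 hosts -> /25 (126 usable): 192.168.18.0/25
54 hosts -> /26 (62 usable): 192.168.18.128/26
Allocation: 192.168.16.0/24 (178 hosts, 254 usable); 192.168.17.0/24 (142 hosts, 254 usable); 192.168.18.0/25 (120 hosts, 126 usable); 192.168.18.128/26 (54 hosts, 62 usable)


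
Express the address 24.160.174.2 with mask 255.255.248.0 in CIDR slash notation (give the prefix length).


Binary: 11111111.11111111.11111000.00000000
Count leading 1s
Prefix: /21


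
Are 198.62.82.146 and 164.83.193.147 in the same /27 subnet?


Mask: 255.255.255.224
198.62.82.146 AND mask = 198.62.82.128
164.83.193.147 AND mask = 164.83.193.128
No, different subnets (198.62.82.128 vs 164.83.193.128)


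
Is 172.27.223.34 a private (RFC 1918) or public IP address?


RFC 1918 private ranges:
  10.0.0.0/8 (10.0.0.0 - 10.255.255.255)
  172.16.0.0/12 (172.16.0.0 - 172.31.255.255)
  192.168.0.0/16 (192.168.0.0 - 192.168.255.255)
Private (in 172.16.0.0/12)


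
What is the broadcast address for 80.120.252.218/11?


Network: 80.96.0.0/11
Host bits = 21
Set all host bits to 1:
Broadcast: 80.127.255.255


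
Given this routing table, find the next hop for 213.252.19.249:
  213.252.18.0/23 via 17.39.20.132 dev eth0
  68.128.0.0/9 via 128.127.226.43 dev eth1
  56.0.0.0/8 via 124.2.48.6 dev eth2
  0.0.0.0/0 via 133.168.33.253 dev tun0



Longest prefix match for 213.252.19.249:
  /23 213.252.18.0: MATCH
  /9 68.128.0.0: no
  /8 56.0.0.0: no
  /0 0.0.0.0: MATCH
Selected: next-hop 17.39.20.132 via eth0 (matched /23)


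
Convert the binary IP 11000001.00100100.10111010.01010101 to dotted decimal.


11000001 = 193
00100100 = 36
10111010 = 186
01010101 = 85
IP: 193.36.186.85


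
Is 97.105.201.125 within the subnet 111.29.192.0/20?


Subnet network: 111.29.192.0
Test IP AND mask: 97.105.192.0
No, 97.105.201.125 is not in 111.29.192.0/20


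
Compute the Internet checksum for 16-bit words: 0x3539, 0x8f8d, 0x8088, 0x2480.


Sum all words (with carry folding):
+ 0x3539 = 0x3539
+ 0x8f8d = 0xc4c6
+ 0x8088 = 0x454f
+ 0x2480 = 0x69cf
One's complement: ~0x69cf
Checksum = 0x9630


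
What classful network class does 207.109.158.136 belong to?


First octet: 207
Binary: 11001111
110xxxxx -> Class C (192-223)
Class C, default mask 255.255.255.0 (/24)


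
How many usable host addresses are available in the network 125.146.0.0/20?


Host bits = 32 - 20 = 12
Total addresses = 2^12 = 4096
Usable = total - 2 (network and broadcast)
Usable hosts: 4094


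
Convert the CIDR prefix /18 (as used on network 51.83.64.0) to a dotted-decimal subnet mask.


/18 means 18 network bits, 14 host bits
Binary: 11111111111111111100000000000000
Mask: 255.255.192.0


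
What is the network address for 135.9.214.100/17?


IP:   10000111.00001001.11010110.01100100
Mask: 11111111.11111111.10000000.00000000
AND operation:
Net:  10000111.00001001.10000000.00000000
Network: 135.9.128.0/17


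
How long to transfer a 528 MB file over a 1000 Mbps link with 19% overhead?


Effective throughput = 1000 * (1 - 19/100) = 810 Mbps
File size in Mb = 528 * 8 = 4224 Mb
Time = 4224 / 810
Time = 5.2148 seconds


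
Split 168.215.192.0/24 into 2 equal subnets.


New prefix = 24 + 1 = 25
Each subnet has 128 addresses
  168.215.192.0/25
  168.215.192.128/25
Subnets: 168.215.192.0/25, 168.215.192.128/25


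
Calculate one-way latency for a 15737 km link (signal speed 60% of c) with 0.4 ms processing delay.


Speed = 0.6 * 3e5 km/s = 180000 km/s
Propagation delay = 15737 / 180000 = 0.0874 s = 87.4278 ms
Processing delay = 0.4 ms
Total one-way latency = 87.8278 ms


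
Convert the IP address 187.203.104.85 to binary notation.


187 = 10111011
203 = 11001011
104 = 01101000
85 = 01010101
Binary: 10111011.11001011.01101000.01010101


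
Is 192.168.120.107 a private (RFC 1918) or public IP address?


RFC 1918 private ranges:
  10.0.0.0/8 (10.0.0.0 - 10.255.255.255)
  172.16.0.0/12 (172.16.0.0 - 172.31.255.255)
  192.168.0.0/16 (192.168.0.0 - 192.168.255.255)
Private (in 192.168.0.0/16)


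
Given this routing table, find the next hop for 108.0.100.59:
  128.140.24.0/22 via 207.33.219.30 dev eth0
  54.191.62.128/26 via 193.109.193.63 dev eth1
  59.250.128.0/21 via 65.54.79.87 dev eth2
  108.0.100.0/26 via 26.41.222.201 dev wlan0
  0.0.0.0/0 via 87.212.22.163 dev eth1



Longest prefix match for 108.0.100.59:
  /22 128.140.24.0: no
  /26 54.191.62.128: no
  /21 59.250.128.0: no
  /26 108.0.100.0: MATCH
  /0 0.0.0.0: MATCH
Selected: next-hop 26.41.222.201 via wlan0 (matched /26)


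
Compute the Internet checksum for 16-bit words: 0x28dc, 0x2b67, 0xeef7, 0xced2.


Sum all words (with carry folding):
+ 0x28dc = 0x28dc
+ 0x2b67 = 0x5443
+ 0xeef7 = 0x433b
+ 0xced2 = 0x120e
One's complement: ~0x120e
Checksum = 0xedf1


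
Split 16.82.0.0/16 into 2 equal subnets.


New prefix = 16 + 1 = 17
Each subnet has 32768 addresses
  16.82.0.0/17
  16.82.128.0/17
Subnets: 16.82.0.0/17, 16.82.128.0/17


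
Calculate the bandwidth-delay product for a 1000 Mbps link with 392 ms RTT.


BDP = bandwidth * RTT
= 1000 Mbps * 392 ms
= 1000 * 1e6 * 392 / 1000 bits
= 392000000 bits
= 49000000 bytes
= 47851.5625 KB
BDP = 392000000 bits (49000000 bytes)


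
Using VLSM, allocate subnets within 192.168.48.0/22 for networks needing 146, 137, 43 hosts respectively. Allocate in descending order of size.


146 hosts -> /24 (254 usable): 192.168.48.0/24
137 hosts -> /24 (254 usable): 192.168.49.0/24
43 hosts -> /26 (62 usable): 192.168.50.0/26
Allocation: 192.168.48.0/24 (146 hosts, 254 usable); 192.168.49.0/24 (137 hosts, 254 usable); 192.168.50.0/26 (43 hosts, 62 usable)


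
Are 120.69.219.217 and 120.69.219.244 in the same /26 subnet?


Mask: 255.255.255.192
120.69.219.217 AND mask = 120.69.219.192
120.69.219.244 AND mask = 120.69.219.192
Yes, same subnet (120.69.219.192)


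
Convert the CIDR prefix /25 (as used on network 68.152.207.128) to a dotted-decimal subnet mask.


/25 means 25 network bits, 7 host bits
Binary: 11111111111111111111111110000000
Mask: 255.255.255.128


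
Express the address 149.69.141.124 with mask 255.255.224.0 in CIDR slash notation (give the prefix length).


Binary: 11111111.11111111.11100000.00000000
Count leading 1s
Prefix: /19


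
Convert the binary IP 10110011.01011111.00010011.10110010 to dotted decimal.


10110011 = 179
01011111 = 95
00010011 = 19
10110010 = 178
IP: 179.95.19.178


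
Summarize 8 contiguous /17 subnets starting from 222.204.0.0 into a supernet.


Original prefix: /17
Number of subnets: 8 = 2^3
New prefix = 17 - 3 = 14
Supernet: 222.204.0.0/14


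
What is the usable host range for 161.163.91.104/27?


Network: 161.163.91.96
Broadcast: 161.163.91.127
First usable = network + 1
Last usable = broadcast - 1
Range: 161.163.91.97 to 161.163.91.126


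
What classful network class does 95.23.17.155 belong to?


First octet: 95
Binary: 01011111
0xxxxxxx -> Class A (1-126)
Class A, default mask 255.0.0.0 (/8)


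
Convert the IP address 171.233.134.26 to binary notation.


171 = 10101011
233 = 11101001
134 = 10000110
26 = 00011010
Binary: 10101011.11101001.10000110.00011010


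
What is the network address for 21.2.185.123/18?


IP:   00010101.00000010.10111001.01111011
Mask: 11111111.11111111.11000000.00000000
AND operation:
Net:  00010101.00000010.10000000.00000000
Network: 21.2.128.0/18


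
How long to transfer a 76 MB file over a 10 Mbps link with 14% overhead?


Effective throughput = 10 * (1 - 14/100) = 8.6 Mbps
File size in Mb = 76 * 8 = 608 Mb
Time = 608 / 8.6
Time = 70.6977 seconds


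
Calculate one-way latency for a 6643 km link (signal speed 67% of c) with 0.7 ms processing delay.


Speed = 0.67 * 3e5 km/s = 201000 km/s
Propagation delay = 6643 / 201000 = 0.033 s = 33.0498 ms
Processing delay = 0.7 ms
Total one-way latency = 33.7498 ms


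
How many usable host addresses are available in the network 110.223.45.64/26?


Host bits = 32 - 26 = 6
Total addresses = 2^6 = 64
Usable = total - 2 (network and broadcast)
Usable hosts: 62


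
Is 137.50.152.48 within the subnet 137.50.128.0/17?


Subnet network: 137.50.128.0
Test IP AND mask: 137.50.128.0
Yes, 137.50.152.48 is in 137.50.128.0/17


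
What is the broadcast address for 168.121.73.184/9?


Network: 168.0.0.0/9
Host bits = 23
Set all host bits to 1:
Broadcast: 168.127.255.255


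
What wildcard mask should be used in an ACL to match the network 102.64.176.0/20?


Subnet mask: 255.255.240.0
Wildcard = 255.255.255.255 - subnet mask
255 - 255 = 0
255 - 255 = 0
255 - 240 = 15
255 - 0 = 255
Wildcard: 0.0.15.255


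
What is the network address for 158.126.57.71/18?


IP:   10011110.01111110.00111001.01000111
Mask: 11111111.11111111.11000000.00000000
AND operation:
Net:  10011110.01111110.00000000.00000000
Network: 158.126.0.0/18


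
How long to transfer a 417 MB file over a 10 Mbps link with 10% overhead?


Effective throughput = 10 * (1 - 10/100) = 9 Mbps
File size in Mb = 417 * 8 = 3336 Mb
Time = 3336 / 9
Time = 370.6667 seconds


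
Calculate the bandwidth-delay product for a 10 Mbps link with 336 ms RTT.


BDP = bandwidth * RTT
= 10 Mbps * 336 ms
= 10 * 1e6 * 336 / 1000 bits
= 3360000 bits
= 420000 bytes
= 410.1562 KB
BDP = 3360000 bits (420000 bytes)


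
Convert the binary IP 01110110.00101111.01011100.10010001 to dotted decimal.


01110110 = 118
00101111 = 47
01011100 = 92
10010001 = 145
IP: 118.47.92.145


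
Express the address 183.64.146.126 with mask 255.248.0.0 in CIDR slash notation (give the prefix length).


Binary: 11111111.11111000.00000000.00000000
Count leading 1s
Prefix: /13


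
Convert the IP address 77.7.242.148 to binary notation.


77 = 01001101
7 = 00000111
242 = 11110010
148 = 10010100
Binary: 01001101.00000111.11110010.10010100


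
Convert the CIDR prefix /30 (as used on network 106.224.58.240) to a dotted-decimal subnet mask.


/30 means 30 network bits, 2 host bits
Binary: 11111111111111111111111111111100
Mask: 255.255.255.252


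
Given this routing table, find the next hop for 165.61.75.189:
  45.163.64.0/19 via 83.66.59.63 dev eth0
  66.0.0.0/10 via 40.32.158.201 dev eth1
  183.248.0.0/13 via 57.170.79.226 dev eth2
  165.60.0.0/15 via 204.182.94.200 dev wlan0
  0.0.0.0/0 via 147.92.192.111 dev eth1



Longest prefix match for 165.61.75.189:
  /19 45.163.64.0: no
  /10 66.0.0.0: no
  /13 183.248.0.0: no
  /15 165.60.0.0: MATCH
  /0 0.0.0.0: MATCH
Selected: next-hop 204.182.94.200 via wlan0 (matched /15)


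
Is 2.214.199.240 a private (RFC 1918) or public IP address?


RFC 1918 private ranges:
  10.0.0.0/8 (10.0.0.0 - 10.255.255.255)
  172.16.0.0/12 (172.16.0.0 - 172.31.255.255)
  192.168.0.0/16 (192.168.0.0 - 192.168.255.255)
Public (not in any RFC 1918 range)


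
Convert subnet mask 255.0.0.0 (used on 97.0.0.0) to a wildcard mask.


Subnet mask: 255.0.0.0
Wildcard = 255.255.255.255 - subnet mask
255 - 255 = 0
255 - 0 = 255
255 - 0 = 255
255 - 0 = 255
Wildcard: 0.255.255.255


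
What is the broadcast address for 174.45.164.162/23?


Network: 174.45.164.0/23
Host bits = 9
Set all host bits to 1:
Broadcast: 174.45.165.255


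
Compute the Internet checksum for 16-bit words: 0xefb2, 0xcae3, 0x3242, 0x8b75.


Sum all words (with carry folding):
+ 0xefb2 = 0xefb2
+ 0xcae3 = 0xba96
+ 0x3242 = 0xecd8
+ 0x8b75 = 0x784e
One's complement: ~0x784e
Checksum = 0x87b1


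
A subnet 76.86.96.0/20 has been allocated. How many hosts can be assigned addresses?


Host bits = 32 - 20 = 12
Total addresses = 2^12 = 4096
Usable = total - 2 (network and broadcast)
Usable hosts: 4094


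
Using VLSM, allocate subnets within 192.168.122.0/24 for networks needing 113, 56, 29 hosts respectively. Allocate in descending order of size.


113 hosts -> /25 (126 usable): 192.168.122.0/25
56 hosts -> /26 (62 usable): 192.168.122.128/26
29 hosts -> /27 (30 usable): 192.168.122.192/27
Allocation: 192.168.122.0/25 (113 hosts, 126 usable); 192.168.122.128/26 (56 hosts, 62 usable); 192.168.122.192/27 (29 hosts, 30 usable)


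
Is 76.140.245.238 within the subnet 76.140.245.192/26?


Subnet network: 76.140.245.192
Test IP AND mask: 76.140.245.192
Yes, 76.140.245.238 is in 76.140.245.192/26


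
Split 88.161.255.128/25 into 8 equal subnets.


New prefix = 25 + 3 = 28
Each subnet has 16 addresses
  88.161.255.128/28
  88.161.255.144/28
  88.161.255.160/28
  88.161.255.176/28
  88.161.255.192/28
  88.161.255.208/28
  88.161.255.224/28
  88.161.255.240/28
Subnets: 88.161.255.128/28, 88.161.255.144/28, 88.161.255.160/28, 88.161.255.176/28, 88.161.255.192/28, 88.161.255.208/28, 88.161.255.224/28, 88.161.255.240/28


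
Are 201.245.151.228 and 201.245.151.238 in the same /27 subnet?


Mask: 255.255.255.224
201.245.151.228 AND mask = 201.245.151.224
201.245.151.238 AND mask = 201.245.151.224
Yes, same subnet (201.245.151.224)


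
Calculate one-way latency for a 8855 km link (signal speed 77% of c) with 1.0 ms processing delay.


Speed = 0.77 * 3e5 km/s = 231000 km/s
Propagation delay = 8855 / 231000 = 0.0383 s = 38.3333 ms
Processing delay = 1.0 ms
Total one-way latency = 39.3333 ms


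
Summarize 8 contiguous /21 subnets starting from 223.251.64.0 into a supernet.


Original prefix: /21
Number of subnets: 8 = 2^3
New prefix = 21 - 3 = 18
Supernet: 223.251.64.0/18


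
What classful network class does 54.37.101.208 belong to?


First octet: 54
Binary: 00110110
0xxxxxxx -> Class A (1-126)
Class A, default mask 255.0.0.0 (/8)


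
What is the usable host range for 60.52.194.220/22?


Network: 60.52.192.0
Broadcast: 60.52.195.255
First usable = network + 1
Last usable = broadcast - 1
Range: 60.52.192.1 to 60.52.195.254


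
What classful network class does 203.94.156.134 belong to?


First octet: 203
Binary: 11001011
110xxxxx -> Class C (192-223)
Class C, default mask 255.255.255.0 (/24)


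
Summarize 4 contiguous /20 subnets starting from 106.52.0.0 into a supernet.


Original prefix: /20
Number of subnets: 4 = 2^2
New prefix = 20 - 2 = 18
Supernet: 106.52.0.0/18


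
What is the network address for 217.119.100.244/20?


IP:   11011001.01110111.01100100.11110100
Mask: 11111111.11111111.11110000.00000000
AND operation:
Net:  11011001.01110111.01100000.00000000
Network: 217.119.96.0/20


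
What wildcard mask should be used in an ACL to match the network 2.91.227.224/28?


Subnet mask: 255.255.255.240
Wildcard = 255.255.255.255 - subnet mask
255 - 255 = 0
255 - 255 = 0
255 - 255 = 0
255 - 240 = 15
Wildcard: 0.0.0.15


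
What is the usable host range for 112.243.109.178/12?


Network: 112.240.0.0
Broadcast: 112.255.255.255
First usable = network + 1
Last usable = broadcast - 1
Range: 112.240.0.1 to 112.255.255.254


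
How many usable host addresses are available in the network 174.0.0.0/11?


Host bits = 32 - 11 = 21
Total addresses = 2^21 = 2097152
Usable = total - 2 (network and broadcast)
Usable hosts: 2097150


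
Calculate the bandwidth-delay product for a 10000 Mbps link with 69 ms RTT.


BDP = bandwidth * RTT
= 10000 Mbps * 69 ms
= 10000 * 1e6 * 69 / 1000 bits
= 690000000 bits
= 86250000 bytes
= 84228.5156 KB
BDP = 690000000 bits (86250000 bytes)


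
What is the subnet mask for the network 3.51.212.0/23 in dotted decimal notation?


/23 means 23 network bits, 9 host bits
Binary: 11111111111111111111111000000000
Mask: 255.255.254.0


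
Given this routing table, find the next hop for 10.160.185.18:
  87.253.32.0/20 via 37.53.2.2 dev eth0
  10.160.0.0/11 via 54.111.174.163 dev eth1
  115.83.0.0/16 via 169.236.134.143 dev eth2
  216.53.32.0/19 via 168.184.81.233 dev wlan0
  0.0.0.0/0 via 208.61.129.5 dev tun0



Longest prefix match for 10.160.185.18:
  /20 87.253.32.0: no
  /11 10.160.0.0: MATCH
  /16 115.83.0.0: no
  /19 216.53.32.0: no
  /0 0.0.0.0: MATCH
Selected: next-hop 54.111.174.163 via eth1 (matched /11)


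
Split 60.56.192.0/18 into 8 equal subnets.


New prefix = 18 + 3 = 21
Each subnet has 2048 addresses
  60.56.192.0/21
  60.56.200.0/21
  60.56.208.0/21
  60.56.216.0/21
  60.56.224.0/21
  60.56.232.0/21
  60.56.240.0/21
  60.56.248.0/21
Subnets: 60.56.192.0/21, 60.56.200.0/21, 60.56.208.0/21, 60.56.216.0/21, 60.56.224.0/21, 60.56.232.0/21, 60.56.240.0/21, 60.56.248.0/21


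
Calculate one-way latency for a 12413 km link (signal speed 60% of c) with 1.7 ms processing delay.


Speed = 0.6 * 3e5 km/s = 180000 km/s
Propagation delay = 12413 / 180000 = 0.069 s = 68.9611 ms
Processing delay = 1.7 ms
Total one-way latency = 70.6611 ms


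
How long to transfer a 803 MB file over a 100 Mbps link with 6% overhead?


Effective throughput = 100 * (1 - 6/100) = 94 Mbps
File size in Mb = 803 * 8 = 6424 Mb
Time = 6424 / 94
Time = 68.3404 seconds


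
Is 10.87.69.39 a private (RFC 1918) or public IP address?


RFC 1918 private ranges:
  10.0.0.0/8 (10.0.0.0 - 10.255.255.255)
  172.16.0.0/12 (172.16.0.0 - 172.31.255.255)
  192.168.0.0/16 (192.168.0.0 - 192.168.255.255)
Private (in 10.0.0.0/8)


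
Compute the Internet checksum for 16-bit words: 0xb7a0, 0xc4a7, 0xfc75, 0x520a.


Sum all words (with carry folding):
+ 0xb7a0 = 0xb7a0
+ 0xc4a7 = 0x7c48
+ 0xfc75 = 0x78be
+ 0x520a = 0xcac8
One's complement: ~0xcac8
Checksum = 0x3537


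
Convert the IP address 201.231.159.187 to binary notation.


201 = 11001001
231 = 11100111
159 = 10011111
187 = 10111011
Binary: 11001001.11100111.10011111.10111011


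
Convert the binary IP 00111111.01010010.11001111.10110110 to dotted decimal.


00111111 = 63
01010010 = 82
11001111 = 207
10110110 = 182
IP: 63.82.207.182


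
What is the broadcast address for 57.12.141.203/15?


Network: 57.12.0.0/15
Host bits = 17
Set all host bits to 1:
Broadcast: 57.13.255.255


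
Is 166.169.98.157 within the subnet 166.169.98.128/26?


Subnet network: 166.169.98.128
Test IP AND mask: 166.169.98.128
Yes, 166.169.98.157 is in 166.169.98.128/26


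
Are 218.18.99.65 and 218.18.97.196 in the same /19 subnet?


Mask: 255.255.224.0
218.18.99.65 AND mask = 218.18.96.0
218.18.97.196 AND mask = 218.18.96.0
Yes, same subnet (218.18.96.0)


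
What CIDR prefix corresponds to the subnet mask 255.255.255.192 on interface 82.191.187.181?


Binary: 11111111.11111111.11111111.11000000
Count leading 1s
Prefix: /26


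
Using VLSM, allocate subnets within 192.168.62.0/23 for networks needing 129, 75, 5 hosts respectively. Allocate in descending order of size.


129 hosts -> /24 (254 usable): 192.168.62.0/24
75 hosts -> /25 (126 usable): 192.168.63.0/25
5 hosts -> /29 (6 usable): 192.168.63.128/29
Allocation: 192.168.62.0/24 (129 hosts, 254 usable); 192.168.63.0/25 (75 hosts, 126 usable); 192.168.63.128/29 (5 hosts, 6 usable)


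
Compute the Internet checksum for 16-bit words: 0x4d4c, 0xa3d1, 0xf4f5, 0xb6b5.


Sum all words (with carry folding):
+ 0x4d4c = 0x4d4c
+ 0xa3d1 = 0xf11d
+ 0xf4f5 = 0xe613
+ 0xb6b5 = 0x9cc9
One's complement: ~0x9cc9
Checksum = 0x6336


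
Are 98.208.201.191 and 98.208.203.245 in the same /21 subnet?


Mask: 255.255.248.0
98.208.201.191 AND mask = 98.208.200.0
98.208.203.245 AND mask = 98.208.200.0
Yes, same subnet (98.208.200.0)


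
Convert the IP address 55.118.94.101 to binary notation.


55 = 00110111
118 = 01110110
94 = 01011110
101 = 01100101
Binary: 00110111.01110110.01011110.01100101


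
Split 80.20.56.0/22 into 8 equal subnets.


New prefix = 22 + 3 = 25
Each subnet has 128 addresses
  80.20.56.0/25
  80.20.56.128/25
  80.20.57.0/25
  80.20.57.128/25
  80.20.58.0/25
  80.20.58.128/25
  80.20.59.0/25
  80.20.59.128/25
Subnets: 80.20.56.0/25, 80.20.56.128/25, 80.20.57.0/25, 80.20.57.128/25, 80.20.58.0/25, 80.20.58.128/25, 80.20.59.0/25, 80.20.59.128/25


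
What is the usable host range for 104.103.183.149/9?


Network: 104.0.0.0
Broadcast: 104.127.255.255
First usable = network + 1
Last usable = broadcast - 1
Range: 104.0.0.1 to 104.127.255.254


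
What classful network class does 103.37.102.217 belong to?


First octet: 103
Binary: 01100111
0xxxxxxx -> Class A (1-126)
Class A, default mask 255.0.0.0 (/8)


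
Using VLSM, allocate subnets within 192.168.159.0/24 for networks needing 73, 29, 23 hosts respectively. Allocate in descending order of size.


73 hosts -> /25 (126 usable): 192.168.159.0/25
29 hosts -> /27 (30 usable): 192.168.159.128/27
23 hosts -> /27 (30 usable): 192.168.159.160/27
Allocation: 192.168.159.0/25 (73 hosts, 126 usable); 192.168.159.128/27 (29 hosts, 30 usable); 192.168.159.160/27 (23 hosts, 30 usable)


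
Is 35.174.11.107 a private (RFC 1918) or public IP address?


RFC 1918 private ranges:
  10.0.0.0/8 (10.0.0.0 - 10.255.255.255)
  172.16.0.0/12 (172.16.0.0 - 172.31.255.255)
  192.168.0.0/16 (192.168.0.0 - 192.168.255.255)
Public (not in any RFC 1918 range)


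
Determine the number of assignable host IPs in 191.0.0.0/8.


Host bits = 32 - 8 = 24
Total addresses = 2^24 = 16777216
Usable = total - 2 (network and broadcast)
Usable hosts: 16777214


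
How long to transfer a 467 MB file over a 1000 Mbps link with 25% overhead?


Effective throughput = 1000 * (1 - 25/100) = 750 Mbps
File size in Mb = 467 * 8 = 3736 Mb
Time = 3736 / 750
Time = 4.9813 seconds


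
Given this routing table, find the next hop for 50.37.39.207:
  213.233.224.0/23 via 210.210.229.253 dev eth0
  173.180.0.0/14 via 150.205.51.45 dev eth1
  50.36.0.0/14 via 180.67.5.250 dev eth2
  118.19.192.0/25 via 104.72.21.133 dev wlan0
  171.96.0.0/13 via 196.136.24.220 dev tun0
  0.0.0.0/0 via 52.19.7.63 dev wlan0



Longest prefix match for 50.37.39.207:
  /23 213.233.224.0: no
  /14 173.180.0.0: no
  /14 50.36.0.0: MATCH
  /25 118.19.192.0: no
  /13 171.96.0.0: no
  /0 0.0.0.0: MATCH
Selected: next-hop 180.67.5.250 via eth2 (matched /14)


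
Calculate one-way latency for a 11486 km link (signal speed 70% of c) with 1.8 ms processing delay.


Speed = 0.7 * 3e5 km/s = 210000 km/s
Propagation delay = 11486 / 210000 = 0.0547 s = 54.6952 ms
Processing delay = 1.8 ms
Total one-way latency = 56.4952 ms


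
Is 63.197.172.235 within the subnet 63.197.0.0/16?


Subnet network: 63.197.0.0
Test IP AND mask: 63.197.0.0
Yes, 63.197.172.235 is in 63.197.0.0/16


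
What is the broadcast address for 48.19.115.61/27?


Network: 48.19.115.32/27
Host bits = 5
Set all host bits to 1:
Broadcast: 48.19.115.63


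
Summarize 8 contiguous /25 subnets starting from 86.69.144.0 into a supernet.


Original prefix: /25
Number of subnets: 8 = 2^3
New prefix = 25 - 3 = 22
Supernet: 86.69.144.0/22


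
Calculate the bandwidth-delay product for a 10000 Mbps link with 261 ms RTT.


BDP = bandwidth * RTT
= 10000 Mbps * 261 ms
= 10000 * 1e6 * 261 / 1000 bits
= 2610000000 bits
= 326250000 bytes
= 318603.5156 KB
BDP = 2610000000 bits (326250000 bytes)


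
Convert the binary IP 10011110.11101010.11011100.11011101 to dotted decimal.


10011110 = 158
11101010 = 234
11011100 = 220
11011101 = 221
IP: 158.234.220.221


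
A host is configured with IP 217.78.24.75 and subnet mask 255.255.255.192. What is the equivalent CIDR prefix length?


Binary: 11111111.11111111.11111111.11000000
Count leading 1s
Prefix: /26


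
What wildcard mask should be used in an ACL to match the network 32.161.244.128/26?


Subnet mask: 255.255.255.192
Wildcard = 255.255.255.255 - subnet mask
255 - 255 = 0
255 - 255 = 0
255 - 255 = 0
255 - 192 = 63
Wildcard: 0.0.0.63


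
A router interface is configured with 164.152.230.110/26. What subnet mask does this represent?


/26 means 26 network bits, 6 host bits
Binary: 11111111111111111111111111000000
Mask: 255.255.255.192


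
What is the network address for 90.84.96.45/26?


IP:   01011010.01010100.01100000.00101101
Mask: 11111111.11111111.11111111.11000000
AND operation:
Net:  01011010.01010100.01100000.00000000
Network: 90.84.96.0/26


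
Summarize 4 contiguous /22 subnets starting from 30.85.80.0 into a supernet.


Original prefix: /22
Number of subnets: 4 = 2^2
New prefix = 22 - 2 = 20
Supernet: 30.85.80.0/20


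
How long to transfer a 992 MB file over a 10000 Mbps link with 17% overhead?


Effective throughput = 10000 * (1 - 17/100) = 8300 Mbps
File size in Mb = 992 * 8 = 7936 Mb
Time = 7936 / 8300
Time = 0.9561 seconds


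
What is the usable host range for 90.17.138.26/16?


Network: 90.17.0.0
Broadcast: 90.17.255.255
First usable = network + 1
Last usable = broadcast - 1
Range: 90.17.0.1 to 90.17.255.254


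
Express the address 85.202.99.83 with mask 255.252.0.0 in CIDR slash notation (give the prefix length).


Binary: 11111111.11111100.00000000.00000000
Count leading 1s
Prefix: /14


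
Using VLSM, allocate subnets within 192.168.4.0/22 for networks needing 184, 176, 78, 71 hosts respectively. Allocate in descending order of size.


184 hosts -> /24 (254 usable): 192.168.4.0/24
176 hosts -> /24 (254 usable): 192.168.5.0/24
78 hosts -> /25 (126 usable): 192.168.6.0/25
71 hosts -> /25 (126 usable): 192.168.6.128/25
Allocation: 192.168.4.0/24 (184 hosts, 254 usable); 192.168.5.0/24 (176 hosts, 254 usable); 192.168.6.0/25 (78 hosts, 126 usable); 192.168.6.128/25 (71 hosts, 126 usable)


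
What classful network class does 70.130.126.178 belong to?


First octet: 70
Binary: 01000110
0xxxxxxx -> Class A (1-126)
Class A, default mask 255.0.0.0 (/8)


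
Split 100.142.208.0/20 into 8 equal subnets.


New prefix = 20 + 3 = 23
Each subnet has 512 addresses
  100.142.208.0/23
  100.142.210.0/23
  100.142.212.0/23
  100.142.214.0/23
  100.142.216.0/23
  100.142.218.0/23
  100.142.220.0/23
  100.142.222.0/23
Subnets: 100.142.208.0/23, 100.142.210.0/23, 100.142.212.0/23, 100.142.214.0/23, 100.142.216.0/23, 100.142.218.0/23, 100.142.220.0/23, 100.142.222.0/23


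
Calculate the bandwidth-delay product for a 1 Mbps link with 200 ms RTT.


BDP = bandwidth * RTT
= 1 Mbps * 200 ms
= 1 * 1e6 * 200 / 1000 bits
= 200000 bits
= 25000 bytes
= 24.4141 KB
BDP = 200000 bits (25000 bytes)


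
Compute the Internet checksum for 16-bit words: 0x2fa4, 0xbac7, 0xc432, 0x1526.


Sum all words (with carry folding):
+ 0x2fa4 = 0x2fa4
+ 0xbac7 = 0xea6b
+ 0xc432 = 0xae9e
+ 0x1526 = 0xc3c4
One's complement: ~0xc3c4
Checksum = 0x3c3b


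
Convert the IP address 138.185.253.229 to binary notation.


138 = 10001010
185 = 10111001
253 = 11111101
229 = 11100101
Binary: 10001010.10111001.11111101.11100101


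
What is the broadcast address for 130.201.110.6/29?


Network: 130.201.110.0/29
Host bits = 3
Set all host bits to 1:
Broadcast: 130.201.110.7


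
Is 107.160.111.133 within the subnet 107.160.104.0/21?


Subnet network: 107.160.104.0
Test IP AND mask: 107.160.104.0
Yes, 107.160.111.133 is in 107.160.104.0/21


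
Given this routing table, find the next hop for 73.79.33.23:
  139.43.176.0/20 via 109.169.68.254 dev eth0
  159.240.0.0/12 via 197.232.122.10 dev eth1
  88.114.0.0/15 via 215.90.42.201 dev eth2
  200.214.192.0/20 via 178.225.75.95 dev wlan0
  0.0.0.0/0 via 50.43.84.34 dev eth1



Longest prefix match for 73.79.33.23:
  /20 139.43.176.0: no
  /12 159.240.0.0: no
  /15 88.114.0.0: no
  /20 200.214.192.0: no
  /0 0.0.0.0: MATCH
Selected: next-hop 50.43.84.34 via eth1 (matched /0)


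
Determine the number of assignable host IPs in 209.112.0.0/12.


Host bits = 32 - 12 = 20
Total addresses = 2^20 = 1048576
Usable = total - 2 (network and broadcast)
Usable hosts: 1048574


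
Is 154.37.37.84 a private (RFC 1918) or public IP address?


RFC 1918 private ranges:
  10.0.0.0/8 (10.0.0.0 - 10.255.255.255)
  172.16.0.0/12 (172.16.0.0 - 172.31.255.255)
  192.168.0.0/16 (192.168.0.0 - 192.168.255.255)
Public (not in any RFC 1918 range)


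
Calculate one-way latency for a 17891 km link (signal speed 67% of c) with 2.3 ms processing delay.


Speed = 0.67 * 3e5 km/s = 201000 km/s
Propagation delay = 17891 / 201000 = 0.089 s = 89.01 ms
Processing delay = 2.3 ms
Total one-way latency = 91.31 ms


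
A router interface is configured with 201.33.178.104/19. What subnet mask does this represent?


/19 means 19 network bits, 13 host bits
Binary: 11111111111111111110000000000000
Mask: 255.255.224.0


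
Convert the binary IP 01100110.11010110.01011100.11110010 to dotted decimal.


01100110 = 102
11010110 = 214
01011100 = 92
11110010 = 242
IP: 102.214.92.242


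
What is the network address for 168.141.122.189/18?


IP:   10101000.10001101.01111010.10111101
Mask: 11111111.11111111.11000000.00000000
AND operation:
Net:  10101000.10001101.01000000.00000000
Network: 168.141.64.0/18


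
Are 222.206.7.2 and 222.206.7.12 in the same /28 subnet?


Mask: 255.255.255.240
222.206.7.2 AND mask = 222.206.7.0
222.206.7.12 AND mask = 222.206.7.0
Yes, same subnet (222.206.7.0)


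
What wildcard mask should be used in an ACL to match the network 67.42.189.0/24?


Subnet mask: 255.255.255.0
Wildcard = 255.255.255.255 - subnet mask
255 - 255 = 0
255 - 255 = 0
255 - 255 = 0
255 - 0 = 255
Wildcard: 0.0.0.255


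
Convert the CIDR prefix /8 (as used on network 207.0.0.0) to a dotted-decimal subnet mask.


/8 means 8 network bits, 24 host bits
Binary: 11111111000000000000000000000000
Mask: 255.0.0.0


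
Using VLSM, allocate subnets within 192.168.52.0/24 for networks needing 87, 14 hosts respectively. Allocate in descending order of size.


87 hosts -> /25 (126 usable): 192.168.52.0/25
14 hosts -> /28 (14 usable): 192.168.52.128/28
Allocation: 192.168.52.0/25 (87 hosts, 126 usable); 192.168.52.128/28 (14 hosts, 14 usable)


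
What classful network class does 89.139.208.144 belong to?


First octet: 89
Binary: 01011001
0xxxxxxx -> Class A (1-126)
Class A, default mask 255.0.0.0 (/8)


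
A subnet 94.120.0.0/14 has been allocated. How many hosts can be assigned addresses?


Host bits = 32 - 14 = 18
Total addresses = 2^18 = 262144
Usable = total - 2 (network and broadcast)
Usable hosts: 262142


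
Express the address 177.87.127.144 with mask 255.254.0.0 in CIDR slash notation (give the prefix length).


Binary: 11111111.11111110.00000000.00000000
Count leading 1s
Prefix: /15


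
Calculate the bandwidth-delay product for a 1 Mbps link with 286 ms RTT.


BDP = bandwidth * RTT
= 1 Mbps * 286 ms
= 1 * 1e6 * 286 / 1000 bits
= 286000 bits
= 35750 bytes
= 34.9121 KB
BDP = 286000 bits (35750 bytes)


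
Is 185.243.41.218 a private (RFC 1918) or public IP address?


RFC 1918 private ranges:
  10.0.0.0/8 (10.0.0.0 - 10.255.255.255)
  172.16.0.0/12 (172.16.0.0 - 172.31.255.255)
  192.168.0.0/16 (192.168.0.0 - 192.168.255.255)
Public (not in any RFC 1918 range)


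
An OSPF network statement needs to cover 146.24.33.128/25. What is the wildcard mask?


Subnet mask: 255.255.255.128
Wildcard = 255.255.255.255 - subnet mask
255 - 255 = 0
255 - 255 = 0
255 - 255 = 0
255 - 128 = 127
Wildcard: 0.0.0.127


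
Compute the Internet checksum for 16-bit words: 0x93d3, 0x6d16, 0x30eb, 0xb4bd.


Sum all words (with carry folding):
+ 0x93d3 = 0x93d3
+ 0x6d16 = 0x00ea
+ 0x30eb = 0x31d5
+ 0xb4bd = 0xe692
One's complement: ~0xe692
Checksum = 0x196d


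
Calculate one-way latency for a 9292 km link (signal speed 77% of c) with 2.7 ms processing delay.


Speed = 0.77 * 3e5 km/s = 231000 km/s
Propagation delay = 9292 / 231000 = 0.0402 s = 40.2251 ms
Processing delay = 2.7 ms
Total one-way latency = 42.9251 ms


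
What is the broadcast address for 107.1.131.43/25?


Network: 107.1.131.0/25
Host bits = 7
Set all host bits to 1:
Broadcast: 107.1.131.127
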